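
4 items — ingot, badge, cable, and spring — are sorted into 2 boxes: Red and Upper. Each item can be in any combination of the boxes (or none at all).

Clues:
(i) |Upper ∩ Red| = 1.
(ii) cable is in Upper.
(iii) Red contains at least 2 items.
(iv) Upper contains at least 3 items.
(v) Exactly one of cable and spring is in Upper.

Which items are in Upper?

Upper = {badge, cable, ingot}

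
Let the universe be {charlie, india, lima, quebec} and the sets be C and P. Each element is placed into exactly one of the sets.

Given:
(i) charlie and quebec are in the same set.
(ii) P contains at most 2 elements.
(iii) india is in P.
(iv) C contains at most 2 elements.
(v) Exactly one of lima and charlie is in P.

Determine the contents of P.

P = {india, lima}

From (iii): india ∈ P.
Suppose charlie ∈ P: no assignment then satisfies all the clues, so charlie ∉ P.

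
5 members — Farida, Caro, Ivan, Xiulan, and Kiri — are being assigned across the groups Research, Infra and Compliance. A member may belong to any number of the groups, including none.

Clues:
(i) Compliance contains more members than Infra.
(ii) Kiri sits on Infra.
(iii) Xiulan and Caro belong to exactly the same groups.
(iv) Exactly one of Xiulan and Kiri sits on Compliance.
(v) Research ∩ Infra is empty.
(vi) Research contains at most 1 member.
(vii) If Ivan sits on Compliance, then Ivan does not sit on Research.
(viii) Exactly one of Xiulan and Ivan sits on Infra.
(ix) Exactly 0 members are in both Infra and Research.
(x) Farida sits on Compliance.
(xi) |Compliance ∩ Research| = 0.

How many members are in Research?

0

From (ii): Kiri ∈ Infra.
From (x): Farida ∈ Compliance.
(v) (disjoint): Kiri ∉ Research.
Suppose Farida ∈ Research: no assignment then satisfies all the clues, so Farida ∉ Research.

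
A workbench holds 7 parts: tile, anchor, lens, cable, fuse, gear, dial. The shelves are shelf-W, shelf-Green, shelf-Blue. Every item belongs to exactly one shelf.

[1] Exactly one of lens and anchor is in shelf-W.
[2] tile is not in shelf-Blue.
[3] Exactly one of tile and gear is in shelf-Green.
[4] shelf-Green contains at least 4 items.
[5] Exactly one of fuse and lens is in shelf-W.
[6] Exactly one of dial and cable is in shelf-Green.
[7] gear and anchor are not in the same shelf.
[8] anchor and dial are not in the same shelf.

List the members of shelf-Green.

shelf-Green = {anchor, cable, fuse, tile}

From (2): tile ∉ shelf-Blue.
Suppose tile ∉ shelf-Green: no assignment then satisfies all the clues, so tile ∈ shelf-Green.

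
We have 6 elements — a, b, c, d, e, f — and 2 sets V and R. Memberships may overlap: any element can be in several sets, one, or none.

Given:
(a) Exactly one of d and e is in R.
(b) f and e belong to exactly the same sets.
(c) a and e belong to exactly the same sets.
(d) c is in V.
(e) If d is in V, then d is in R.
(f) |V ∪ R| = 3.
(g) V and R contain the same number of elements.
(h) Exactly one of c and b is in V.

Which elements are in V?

V = {c, d}

From (d): c ∈ V.
(h) (exactly one): b ∉ V.
Suppose a ∈ V: no assignment then satisfies all the clues, so a ∉ V.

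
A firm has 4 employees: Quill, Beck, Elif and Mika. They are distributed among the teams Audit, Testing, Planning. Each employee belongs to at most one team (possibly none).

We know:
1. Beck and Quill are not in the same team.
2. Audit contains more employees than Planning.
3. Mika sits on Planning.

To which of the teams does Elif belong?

Elif: Audit

From (3): Mika ∈ Planning.
Suppose Elif ∉ Audit: no assignment then satisfies all the clues, so Elif ∈ Audit.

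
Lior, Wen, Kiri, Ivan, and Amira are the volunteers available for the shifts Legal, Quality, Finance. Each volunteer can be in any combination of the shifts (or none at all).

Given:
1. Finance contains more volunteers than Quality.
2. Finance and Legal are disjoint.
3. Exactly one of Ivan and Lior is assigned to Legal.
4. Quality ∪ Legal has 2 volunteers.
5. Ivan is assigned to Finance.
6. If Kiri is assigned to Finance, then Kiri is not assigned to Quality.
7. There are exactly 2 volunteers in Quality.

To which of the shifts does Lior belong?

Lior: Legal, Quality

From (5): Ivan ∈ Finance.
(2) (disjoint): Ivan ∉ Legal.
(3) (exactly one): Lior ∈ Legal.
(2) (disjoint): Lior ∉ Finance.
Suppose Lior ∉ Quality: no assignment then satisfies all the clues, so Lior ∈ Quality.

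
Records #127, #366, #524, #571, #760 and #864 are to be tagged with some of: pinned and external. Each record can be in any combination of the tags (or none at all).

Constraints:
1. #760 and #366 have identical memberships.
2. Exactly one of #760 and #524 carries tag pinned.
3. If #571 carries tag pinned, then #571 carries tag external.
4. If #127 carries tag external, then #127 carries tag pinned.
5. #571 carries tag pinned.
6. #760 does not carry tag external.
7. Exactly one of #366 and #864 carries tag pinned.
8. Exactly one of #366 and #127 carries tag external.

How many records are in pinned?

4

From (5): #571 ∈ pinned.
From (6): #760 ∉ external.
(1): #366 matches #760: #366 ∉ external.
(3): #571 ∈ external.
(8) (exactly one): #127 ∈ external.
(4): #127 ∈ pinned.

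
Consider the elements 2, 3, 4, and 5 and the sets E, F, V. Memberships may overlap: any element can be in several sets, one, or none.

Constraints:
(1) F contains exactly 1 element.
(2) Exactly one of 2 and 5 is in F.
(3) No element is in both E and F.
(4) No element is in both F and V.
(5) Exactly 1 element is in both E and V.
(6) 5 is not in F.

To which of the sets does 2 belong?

2: F

From (6): 5 ∉ F.
(2) (exactly one): 2 ∈ F.
(3) (disjoint): 2 ∉ E.
(4) (disjoint): 2 ∉ V.
(1): F already has 1, so the rest are out.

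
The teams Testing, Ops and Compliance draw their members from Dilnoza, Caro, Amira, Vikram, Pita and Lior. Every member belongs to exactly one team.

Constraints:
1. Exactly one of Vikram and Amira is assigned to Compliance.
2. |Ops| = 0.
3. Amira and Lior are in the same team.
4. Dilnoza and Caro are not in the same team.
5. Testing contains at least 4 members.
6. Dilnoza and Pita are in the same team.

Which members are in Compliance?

Compliance = {Caro, Vikram}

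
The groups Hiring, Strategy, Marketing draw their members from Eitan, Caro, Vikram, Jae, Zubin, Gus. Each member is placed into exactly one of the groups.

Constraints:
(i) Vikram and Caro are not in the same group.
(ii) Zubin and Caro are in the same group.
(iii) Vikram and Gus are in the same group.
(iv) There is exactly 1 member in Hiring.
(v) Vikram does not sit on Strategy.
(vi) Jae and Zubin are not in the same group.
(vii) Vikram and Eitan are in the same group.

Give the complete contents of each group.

Hiring = {Jae}; Strategy = {Caro, Zubin}; Marketing = {Eitan, Gus, Vikram}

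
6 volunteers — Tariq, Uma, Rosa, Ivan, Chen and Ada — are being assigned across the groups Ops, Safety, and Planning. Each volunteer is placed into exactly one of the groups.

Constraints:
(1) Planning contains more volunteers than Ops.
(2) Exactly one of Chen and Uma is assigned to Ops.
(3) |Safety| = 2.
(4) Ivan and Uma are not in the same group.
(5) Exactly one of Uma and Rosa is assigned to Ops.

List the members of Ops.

Ops = {Uma}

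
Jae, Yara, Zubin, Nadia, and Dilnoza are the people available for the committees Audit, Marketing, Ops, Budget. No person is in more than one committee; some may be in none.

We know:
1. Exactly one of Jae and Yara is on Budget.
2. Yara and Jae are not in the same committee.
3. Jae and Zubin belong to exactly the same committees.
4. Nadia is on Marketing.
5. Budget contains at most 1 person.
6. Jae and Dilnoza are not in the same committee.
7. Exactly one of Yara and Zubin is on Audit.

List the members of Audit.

From (4): Nadia ∈ Marketing.
Suppose Jae ∉ Audit: no assignment then satisfies all the clues, so Jae ∈ Audit.

Audit = {Jae, Zubin}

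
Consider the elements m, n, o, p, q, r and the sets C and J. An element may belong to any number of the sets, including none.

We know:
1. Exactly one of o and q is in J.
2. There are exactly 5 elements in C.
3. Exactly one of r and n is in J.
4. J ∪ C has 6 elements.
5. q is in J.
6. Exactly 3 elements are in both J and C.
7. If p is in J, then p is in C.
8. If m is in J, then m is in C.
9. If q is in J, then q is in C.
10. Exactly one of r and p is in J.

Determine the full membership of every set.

C = {m, o, p, q, r}; J = {m, n, p, q}

From (5): q ∈ J.
(1) (exactly one): o ∉ J.
(9): q ∈ C.
Suppose m ∉ C: no assignment then satisfies all the clues, so m ∈ C.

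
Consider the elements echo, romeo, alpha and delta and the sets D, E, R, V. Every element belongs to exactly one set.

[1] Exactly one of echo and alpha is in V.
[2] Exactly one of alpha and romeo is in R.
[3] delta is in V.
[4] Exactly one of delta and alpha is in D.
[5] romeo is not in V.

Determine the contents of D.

From (3): delta ∈ V.
From (5): romeo ∉ V.
(4) (exactly one): alpha ∈ D.
(1) (exactly one): echo ∈ V.
(2) (exactly one): romeo ∈ R.

D = {alpha}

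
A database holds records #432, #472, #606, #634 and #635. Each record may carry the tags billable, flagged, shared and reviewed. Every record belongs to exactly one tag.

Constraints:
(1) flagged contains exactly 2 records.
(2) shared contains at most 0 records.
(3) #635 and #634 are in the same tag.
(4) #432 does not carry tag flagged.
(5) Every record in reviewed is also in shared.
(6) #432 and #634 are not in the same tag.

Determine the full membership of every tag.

From (4): #432 ∉ flagged.
(2): shared already has 0, so the rest are out.
(5) contrapositive: #432 ∉ reviewed.
(5) contrapositive: #472 ∉ reviewed.
(5) contrapositive: #606 ∉ reviewed.
(5) contrapositive: #634 ∉ reviewed.
(5) contrapositive: #635 ∉ reviewed.
Only one tag left: #432 ∈ billable.
(6): #634 ∉ billable.
Only one tag left: #634 ∈ flagged.
(3): #635 matches #634: #635 ∉ billable.
Only one tag left: #606 ∈ billable.

billable = {#432, #472, #606}; flagged = {#634, #635}; shared = {}; reviewed = {}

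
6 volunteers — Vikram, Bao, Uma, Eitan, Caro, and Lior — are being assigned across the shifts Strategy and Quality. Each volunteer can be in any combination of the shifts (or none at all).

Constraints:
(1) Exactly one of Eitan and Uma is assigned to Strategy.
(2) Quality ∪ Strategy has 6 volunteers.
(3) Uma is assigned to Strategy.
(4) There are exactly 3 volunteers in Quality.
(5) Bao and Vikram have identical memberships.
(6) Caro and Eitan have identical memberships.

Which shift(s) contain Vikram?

Vikram: Strategy

From (3): Uma ∈ Strategy.
(1) (exactly one): Eitan ∉ Strategy.
(6): Caro matches Eitan: Caro ∉ Strategy.
Suppose Vikram ∉ Strategy: no assignment then satisfies all the clues, so Vikram ∈ Strategy.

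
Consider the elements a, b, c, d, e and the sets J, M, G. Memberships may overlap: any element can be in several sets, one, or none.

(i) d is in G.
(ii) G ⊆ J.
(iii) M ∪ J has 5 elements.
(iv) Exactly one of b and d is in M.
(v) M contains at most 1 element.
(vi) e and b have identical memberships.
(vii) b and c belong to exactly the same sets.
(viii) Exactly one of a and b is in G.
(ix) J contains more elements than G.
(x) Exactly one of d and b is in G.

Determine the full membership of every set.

J = {a, b, c, d, e}; M = {d}; G = {a, d}

From (i): d ∈ G.
(ii) with d ∈ G: d ∈ J.
(x) (exactly one): b ∉ G.
(vi): e matches b: e ∉ G.
(vii): c matches b: c ∉ G.
(viii) (exactly one): a ∈ G.
(ii) with a ∈ G: a ∈ J.
Suppose a ∈ M: no assignment then satisfies all the clues, so a ∉ M.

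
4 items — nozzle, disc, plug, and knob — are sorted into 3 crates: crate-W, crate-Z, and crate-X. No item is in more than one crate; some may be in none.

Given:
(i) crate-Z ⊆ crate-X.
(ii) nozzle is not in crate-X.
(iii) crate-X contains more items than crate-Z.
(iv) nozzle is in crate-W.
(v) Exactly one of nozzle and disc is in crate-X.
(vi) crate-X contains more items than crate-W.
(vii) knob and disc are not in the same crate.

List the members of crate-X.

From (ii): nozzle ∉ crate-X.
From (iv): nozzle ∈ crate-W.
(v) (exactly one): disc ∈ crate-X.
(vii): knob ∉ crate-X.
(i) contrapositive: knob ∉ crate-Z.
Suppose plug ∉ crate-X: no assignment then satisfies all the clues, so plug ∈ crate-X.

crate-X = {disc, plug}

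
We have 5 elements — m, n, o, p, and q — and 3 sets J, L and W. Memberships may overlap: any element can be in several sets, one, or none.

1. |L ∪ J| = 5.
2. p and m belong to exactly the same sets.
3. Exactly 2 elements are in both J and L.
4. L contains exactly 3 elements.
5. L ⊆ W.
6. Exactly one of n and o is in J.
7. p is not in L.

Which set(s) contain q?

q: J, L, W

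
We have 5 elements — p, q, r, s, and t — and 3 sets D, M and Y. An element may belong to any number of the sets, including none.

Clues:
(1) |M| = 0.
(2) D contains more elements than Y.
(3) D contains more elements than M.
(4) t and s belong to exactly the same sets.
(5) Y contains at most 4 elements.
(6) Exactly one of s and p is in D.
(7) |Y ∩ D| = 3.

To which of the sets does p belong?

p: none

(1): M already has 0, so the rest are out.
Suppose p ∈ D: no assignment then satisfies all the clues, so p ∉ D.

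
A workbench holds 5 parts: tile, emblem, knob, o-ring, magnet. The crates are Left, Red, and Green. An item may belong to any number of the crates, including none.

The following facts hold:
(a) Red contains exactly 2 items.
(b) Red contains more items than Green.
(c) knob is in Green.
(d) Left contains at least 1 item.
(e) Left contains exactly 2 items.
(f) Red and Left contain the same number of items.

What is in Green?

Green = {knob}

From (c): knob ∈ Green.
Suppose tile ∈ Green: no assignment then satisfies all the clues, so tile ∉ Green.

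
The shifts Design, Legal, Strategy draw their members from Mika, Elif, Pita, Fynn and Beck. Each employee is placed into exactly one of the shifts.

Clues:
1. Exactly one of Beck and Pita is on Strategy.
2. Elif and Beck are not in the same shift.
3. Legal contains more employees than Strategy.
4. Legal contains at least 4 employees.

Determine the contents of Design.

Design = {}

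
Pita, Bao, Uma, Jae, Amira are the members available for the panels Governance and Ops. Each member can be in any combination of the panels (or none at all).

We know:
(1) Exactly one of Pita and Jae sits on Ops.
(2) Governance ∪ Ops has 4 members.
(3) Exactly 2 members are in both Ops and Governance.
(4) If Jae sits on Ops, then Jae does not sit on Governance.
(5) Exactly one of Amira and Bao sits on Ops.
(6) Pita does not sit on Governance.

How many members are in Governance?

3

From (6): Pita ∉ Governance.
Suppose Uma ∉ Governance: no assignment then satisfies all the clues, so Uma ∈ Governance.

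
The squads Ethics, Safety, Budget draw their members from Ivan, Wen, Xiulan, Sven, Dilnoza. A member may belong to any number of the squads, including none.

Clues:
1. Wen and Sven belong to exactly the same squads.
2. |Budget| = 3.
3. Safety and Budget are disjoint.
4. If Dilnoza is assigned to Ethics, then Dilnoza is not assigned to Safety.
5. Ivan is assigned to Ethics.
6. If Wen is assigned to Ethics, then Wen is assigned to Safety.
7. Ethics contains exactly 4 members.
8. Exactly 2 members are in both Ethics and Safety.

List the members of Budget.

Budget = {Dilnoza, Ivan, Xiulan}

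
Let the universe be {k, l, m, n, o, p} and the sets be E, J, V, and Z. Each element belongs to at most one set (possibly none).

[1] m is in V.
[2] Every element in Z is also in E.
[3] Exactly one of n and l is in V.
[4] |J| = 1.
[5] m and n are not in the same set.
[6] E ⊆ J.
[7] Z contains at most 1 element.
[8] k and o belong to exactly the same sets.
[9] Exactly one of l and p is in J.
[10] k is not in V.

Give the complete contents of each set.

E = {}; J = {p}; V = {l, m}; Z = {}

From (1): m ∈ V.
From (10): k ∉ V.
(5): n ∉ V.
(8): o matches k: o ∉ V.
(3) (exactly one): l ∈ V.
(9) (exactly one): p ∈ J.
(4): J already has 1, so the rest are out.
(6) contrapositive: k ∉ E.
(6) contrapositive: n ∉ E.
(6) contrapositive: o ∉ E.
(2) contrapositive: k ∉ Z.
(2) contrapositive: o ∉ Z.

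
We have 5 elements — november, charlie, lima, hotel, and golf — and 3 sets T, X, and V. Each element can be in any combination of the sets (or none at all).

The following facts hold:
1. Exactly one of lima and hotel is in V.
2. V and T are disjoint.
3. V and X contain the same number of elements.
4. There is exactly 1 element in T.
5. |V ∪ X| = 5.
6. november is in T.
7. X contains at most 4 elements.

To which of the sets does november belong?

november: T, X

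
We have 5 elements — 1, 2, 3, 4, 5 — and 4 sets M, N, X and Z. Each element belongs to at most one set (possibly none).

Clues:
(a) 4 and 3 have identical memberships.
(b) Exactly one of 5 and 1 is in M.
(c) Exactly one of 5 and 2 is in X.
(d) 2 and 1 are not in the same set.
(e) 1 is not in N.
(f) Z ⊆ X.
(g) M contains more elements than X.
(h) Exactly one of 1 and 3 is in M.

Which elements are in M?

M = {3, 4, 5}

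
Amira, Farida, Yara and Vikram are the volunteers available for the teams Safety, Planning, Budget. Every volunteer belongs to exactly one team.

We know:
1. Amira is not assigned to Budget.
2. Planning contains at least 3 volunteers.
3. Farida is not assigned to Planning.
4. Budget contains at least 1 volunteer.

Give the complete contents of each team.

From (1): Amira ∉ Budget.
From (3): Farida ∉ Planning.
(2): only 3 candidates remain for Planning, so all are in.
(4): only 1 candidates remain for Budget, so all are in.

Safety = {}; Planning = {Amira, Vikram, Yara}; Budget = {Farida}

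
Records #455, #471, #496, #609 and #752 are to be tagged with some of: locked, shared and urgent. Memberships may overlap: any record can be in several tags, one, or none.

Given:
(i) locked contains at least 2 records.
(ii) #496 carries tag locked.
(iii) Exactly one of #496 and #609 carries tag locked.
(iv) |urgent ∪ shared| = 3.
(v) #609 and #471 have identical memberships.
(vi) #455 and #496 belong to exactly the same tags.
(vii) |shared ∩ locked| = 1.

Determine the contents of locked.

locked = {#455, #496, #752}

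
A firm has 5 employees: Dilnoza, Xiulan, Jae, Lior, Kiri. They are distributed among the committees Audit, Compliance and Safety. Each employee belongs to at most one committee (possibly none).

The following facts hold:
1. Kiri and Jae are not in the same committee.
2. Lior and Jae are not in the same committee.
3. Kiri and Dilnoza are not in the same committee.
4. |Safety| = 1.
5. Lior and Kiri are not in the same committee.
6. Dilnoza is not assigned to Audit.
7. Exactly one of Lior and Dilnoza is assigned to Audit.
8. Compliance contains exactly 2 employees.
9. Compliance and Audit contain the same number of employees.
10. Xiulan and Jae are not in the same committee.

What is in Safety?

Safety = {Kiri}

From (6): Dilnoza ∉ Audit.
(7) (exactly one): Lior ∈ Audit.
(2): Jae ∉ Audit.
(5): Kiri ∉ Audit.
Suppose Dilnoza ∈ Safety: no assignment then satisfies all the clues, so Dilnoza ∉ Safety.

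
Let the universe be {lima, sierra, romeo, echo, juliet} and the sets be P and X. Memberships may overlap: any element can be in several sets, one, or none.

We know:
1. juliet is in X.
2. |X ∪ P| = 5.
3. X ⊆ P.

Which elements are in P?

P = {echo, juliet, lima, romeo, sierra}

From (1): juliet ∈ X.
(3) with juliet ∈ X: juliet ∈ P.
Suppose lima ∉ P: no assignment then satisfies all the clues, so lima ∈ P.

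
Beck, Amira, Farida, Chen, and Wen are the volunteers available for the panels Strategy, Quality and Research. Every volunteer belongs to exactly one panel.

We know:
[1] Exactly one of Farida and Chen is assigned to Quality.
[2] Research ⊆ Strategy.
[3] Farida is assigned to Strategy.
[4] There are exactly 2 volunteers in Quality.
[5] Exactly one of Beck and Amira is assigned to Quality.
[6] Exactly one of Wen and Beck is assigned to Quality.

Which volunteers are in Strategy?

Strategy = {Amira, Farida, Wen}

From (3): Farida ∈ Strategy.
(1) (exactly one): Chen ∈ Quality.
Suppose Beck ∈ Strategy: no assignment then satisfies all the clues, so Beck ∉ Strategy.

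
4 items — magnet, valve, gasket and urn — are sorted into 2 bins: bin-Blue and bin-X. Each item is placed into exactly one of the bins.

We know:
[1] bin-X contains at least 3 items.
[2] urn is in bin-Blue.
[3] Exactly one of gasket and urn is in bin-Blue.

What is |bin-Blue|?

1

From (2): urn ∈ bin-Blue.
(1): only 3 candidates remain for bin-X, so all are in.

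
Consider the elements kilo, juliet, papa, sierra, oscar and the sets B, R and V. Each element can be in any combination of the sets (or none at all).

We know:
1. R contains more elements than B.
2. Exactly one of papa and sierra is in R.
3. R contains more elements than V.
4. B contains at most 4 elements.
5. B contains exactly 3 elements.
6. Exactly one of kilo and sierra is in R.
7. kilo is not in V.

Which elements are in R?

R = {juliet, kilo, oscar, papa}

From (7): kilo ∉ V.
Suppose kilo ∉ R: no assignment then satisfies all the clues, so kilo ∈ R.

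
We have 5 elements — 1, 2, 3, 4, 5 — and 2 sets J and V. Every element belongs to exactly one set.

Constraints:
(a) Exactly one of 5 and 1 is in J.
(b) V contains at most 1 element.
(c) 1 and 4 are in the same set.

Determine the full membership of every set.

J = {1, 2, 3, 4}; V = {5}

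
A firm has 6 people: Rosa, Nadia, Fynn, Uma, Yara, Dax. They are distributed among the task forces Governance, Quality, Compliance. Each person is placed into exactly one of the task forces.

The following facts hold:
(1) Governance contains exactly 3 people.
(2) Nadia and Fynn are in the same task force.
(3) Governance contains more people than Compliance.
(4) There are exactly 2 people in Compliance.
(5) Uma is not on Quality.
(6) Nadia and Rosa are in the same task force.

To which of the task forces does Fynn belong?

From (5): Uma ∉ Quality.
Suppose Fynn ∉ Governance: no assignment then satisfies all the clues, so Fynn ∈ Governance.

Fynn: Governance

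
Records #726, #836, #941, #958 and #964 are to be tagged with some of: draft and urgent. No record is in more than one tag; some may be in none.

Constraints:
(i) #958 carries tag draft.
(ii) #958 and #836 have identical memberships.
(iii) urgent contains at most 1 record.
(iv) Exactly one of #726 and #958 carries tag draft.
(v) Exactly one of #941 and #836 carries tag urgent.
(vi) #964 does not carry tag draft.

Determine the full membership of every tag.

From (i): #958 ∈ draft.
From (vi): #964 ∉ draft.
(ii): #836 matches #958: #836 ∈ draft.
(iv) (exactly one): #726 ∉ draft.
(v) (exactly one): #941 ∈ urgent.
(iii): urgent already has 1, so the rest are out.

draft = {#836, #958}; urgent = {#941}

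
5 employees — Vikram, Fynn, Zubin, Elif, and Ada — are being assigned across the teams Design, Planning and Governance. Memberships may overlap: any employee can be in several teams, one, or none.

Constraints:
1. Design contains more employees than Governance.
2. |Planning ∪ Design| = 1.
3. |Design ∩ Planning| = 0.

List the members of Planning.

Planning = {}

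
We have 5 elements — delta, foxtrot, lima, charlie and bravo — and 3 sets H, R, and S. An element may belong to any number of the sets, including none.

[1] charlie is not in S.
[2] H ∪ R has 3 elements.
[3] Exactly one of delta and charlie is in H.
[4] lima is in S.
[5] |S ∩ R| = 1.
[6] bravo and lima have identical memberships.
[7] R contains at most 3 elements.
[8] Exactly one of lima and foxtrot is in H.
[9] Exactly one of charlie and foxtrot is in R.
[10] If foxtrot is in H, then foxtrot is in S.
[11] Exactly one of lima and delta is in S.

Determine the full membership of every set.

H = {charlie, foxtrot}; R = {delta, foxtrot}; S = {bravo, foxtrot, lima}

From (1): charlie ∉ S.
From (4): lima ∈ S.
(6): bravo matches lima: bravo ∈ S.
(11) (exactly one): delta ∉ S.
Suppose delta ∈ H: no assignment then satisfies all the clues, so delta ∉ H.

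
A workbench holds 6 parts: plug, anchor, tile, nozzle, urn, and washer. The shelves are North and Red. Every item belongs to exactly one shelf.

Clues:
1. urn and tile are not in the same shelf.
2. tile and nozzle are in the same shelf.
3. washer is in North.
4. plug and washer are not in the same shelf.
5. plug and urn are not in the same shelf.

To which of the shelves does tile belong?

tile: Red

From (3): washer ∈ North.
(4): plug ∉ North.
Only one shelf left: plug ∈ Red.
(5): urn ∉ Red.
Only one shelf left: urn ∈ North.
(1): tile ∉ North.
(2): nozzle matches tile: nozzle ∉ North.
Only one shelf left: tile ∈ Red.
Only one shelf left: nozzle ∈ Red.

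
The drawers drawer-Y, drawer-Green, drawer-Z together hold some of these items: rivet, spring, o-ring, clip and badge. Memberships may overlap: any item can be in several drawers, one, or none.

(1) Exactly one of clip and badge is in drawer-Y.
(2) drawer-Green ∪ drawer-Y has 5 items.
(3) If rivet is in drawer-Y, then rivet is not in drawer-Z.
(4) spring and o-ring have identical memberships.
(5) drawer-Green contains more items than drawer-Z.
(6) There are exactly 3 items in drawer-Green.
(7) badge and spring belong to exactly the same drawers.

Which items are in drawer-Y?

drawer-Y = {clip, rivet}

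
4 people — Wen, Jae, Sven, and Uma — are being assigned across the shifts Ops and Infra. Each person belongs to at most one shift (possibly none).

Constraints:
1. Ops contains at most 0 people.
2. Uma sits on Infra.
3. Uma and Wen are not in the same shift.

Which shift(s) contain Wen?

From (2): Uma ∈ Infra.
(1): Ops already has 0, so the rest are out.
(3): Wen ∉ Infra.

Wen: none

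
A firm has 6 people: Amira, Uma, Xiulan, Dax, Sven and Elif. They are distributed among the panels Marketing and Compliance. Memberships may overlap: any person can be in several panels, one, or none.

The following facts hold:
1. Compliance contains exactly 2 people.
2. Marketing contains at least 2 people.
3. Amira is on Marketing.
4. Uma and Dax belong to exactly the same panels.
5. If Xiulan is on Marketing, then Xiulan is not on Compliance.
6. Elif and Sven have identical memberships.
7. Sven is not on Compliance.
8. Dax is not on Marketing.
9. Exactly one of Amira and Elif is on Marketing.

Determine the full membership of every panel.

Marketing = {Amira, Xiulan}; Compliance = {Dax, Uma}

From (3): Amira ∈ Marketing.
From (7): Sven ∉ Compliance.
From (8): Dax ∉ Marketing.
(4): Uma matches Dax: Uma ∉ Marketing.
(6): Elif matches Sven: Elif ∉ Compliance.
(9) (exactly one): Elif ∉ Marketing.
(6): Sven matches Elif: Sven ∉ Marketing.
(2): only 2 candidates remain for Marketing, so all are in.
(5): Xiulan ∉ Compliance.
Suppose Amira ∈ Compliance: no assignment then satisfies all the clues, so Amira ∉ Compliance.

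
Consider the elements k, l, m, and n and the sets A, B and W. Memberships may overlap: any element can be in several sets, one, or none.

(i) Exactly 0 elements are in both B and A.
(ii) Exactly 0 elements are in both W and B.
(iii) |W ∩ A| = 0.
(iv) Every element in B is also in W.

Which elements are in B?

B = {}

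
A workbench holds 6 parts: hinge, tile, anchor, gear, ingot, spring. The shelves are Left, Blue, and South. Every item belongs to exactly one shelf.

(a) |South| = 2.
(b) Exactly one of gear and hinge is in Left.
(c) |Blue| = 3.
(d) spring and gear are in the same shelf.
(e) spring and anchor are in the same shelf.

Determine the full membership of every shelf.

Left = {hinge}; Blue = {anchor, gear, spring}; South = {ingot, tile}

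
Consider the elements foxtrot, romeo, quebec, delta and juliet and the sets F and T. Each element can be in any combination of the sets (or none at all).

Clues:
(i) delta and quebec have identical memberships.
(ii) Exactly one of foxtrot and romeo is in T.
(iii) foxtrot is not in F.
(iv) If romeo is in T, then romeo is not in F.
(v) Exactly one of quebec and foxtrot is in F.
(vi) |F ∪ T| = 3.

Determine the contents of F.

F = {delta, quebec}

From (iii): foxtrot ∉ F.
(v) (exactly one): quebec ∈ F.
(i): delta matches quebec: delta ∈ F.
Suppose romeo ∈ F: no assignment then satisfies all the clues, so romeo ∉ F.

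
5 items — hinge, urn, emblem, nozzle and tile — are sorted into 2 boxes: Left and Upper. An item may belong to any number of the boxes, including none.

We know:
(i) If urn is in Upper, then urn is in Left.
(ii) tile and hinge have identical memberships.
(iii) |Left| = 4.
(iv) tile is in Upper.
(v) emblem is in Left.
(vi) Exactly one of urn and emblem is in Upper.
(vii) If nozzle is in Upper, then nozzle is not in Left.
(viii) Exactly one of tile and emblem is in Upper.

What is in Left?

Left = {emblem, hinge, tile, urn}

From (iv): tile ∈ Upper.
From (v): emblem ∈ Left.
(ii): hinge matches tile: hinge ∈ Upper.
(viii) (exactly one): emblem ∉ Upper.
(vi) (exactly one): urn ∈ Upper.
(i): urn ∈ Left.
Suppose hinge ∉ Left: no assignment then satisfies all the clues, so hinge ∈ Left.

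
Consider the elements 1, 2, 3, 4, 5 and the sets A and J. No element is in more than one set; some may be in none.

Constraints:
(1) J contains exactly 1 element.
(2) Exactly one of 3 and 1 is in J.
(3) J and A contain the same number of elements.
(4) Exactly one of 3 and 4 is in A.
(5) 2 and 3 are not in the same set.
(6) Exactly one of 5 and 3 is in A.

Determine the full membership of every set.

A = {3}; J = {1}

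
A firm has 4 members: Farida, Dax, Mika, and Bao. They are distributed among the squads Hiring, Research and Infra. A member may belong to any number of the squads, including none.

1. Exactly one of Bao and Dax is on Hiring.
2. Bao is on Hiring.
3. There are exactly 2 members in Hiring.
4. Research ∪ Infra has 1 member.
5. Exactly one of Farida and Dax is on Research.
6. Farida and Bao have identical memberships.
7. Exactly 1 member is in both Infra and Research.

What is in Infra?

Infra = {Dax}

From (2): Bao ∈ Hiring.
(1) (exactly one): Dax ∉ Hiring.
(6): Farida matches Bao: Farida ∈ Hiring.
(3): Hiring already has 2, so the rest are out.
Suppose Farida ∈ Infra: no assignment then satisfies all the clues, so Farida ∉ Infra.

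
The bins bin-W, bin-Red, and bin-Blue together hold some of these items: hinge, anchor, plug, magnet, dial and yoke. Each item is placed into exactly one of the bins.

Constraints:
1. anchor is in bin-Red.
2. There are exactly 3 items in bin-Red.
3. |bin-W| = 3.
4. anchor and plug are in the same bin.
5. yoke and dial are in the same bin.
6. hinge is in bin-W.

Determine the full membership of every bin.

bin-W = {dial, hinge, yoke}; bin-Red = {anchor, magnet, plug}; bin-Blue = {}

From (1): anchor ∈ bin-Red.
From (6): hinge ∈ bin-W.
(4): plug matches anchor: plug ∉ bin-W.
(4): plug matches anchor: plug ∈ bin-Red.
Suppose magnet ∈ bin-W: no assignment then satisfies all the clues, so magnet ∉ bin-W.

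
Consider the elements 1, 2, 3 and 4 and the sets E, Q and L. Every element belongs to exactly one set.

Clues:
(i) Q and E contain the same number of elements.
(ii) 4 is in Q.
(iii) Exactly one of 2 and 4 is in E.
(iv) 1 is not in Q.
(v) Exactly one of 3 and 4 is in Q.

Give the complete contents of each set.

From (ii): 4 ∈ Q.
From (iv): 1 ∉ Q.
(iii) (exactly one): 2 ∈ E.
(v) (exactly one): 3 ∉ Q.
Suppose 1 ∈ E: no assignment then satisfies all the clues, so 1 ∉ E.

E = {2}; Q = {4}; L = {1, 3}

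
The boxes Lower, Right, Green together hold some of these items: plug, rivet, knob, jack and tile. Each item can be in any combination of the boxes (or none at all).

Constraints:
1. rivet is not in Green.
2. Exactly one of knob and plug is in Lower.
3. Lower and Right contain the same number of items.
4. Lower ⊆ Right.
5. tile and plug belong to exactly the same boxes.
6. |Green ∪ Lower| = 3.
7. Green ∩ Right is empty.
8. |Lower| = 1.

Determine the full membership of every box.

From (1): rivet ∉ Green.
Suppose plug ∈ Lower: no assignment then satisfies all the clues, so plug ∉ Lower.

Lower = {knob}; Right = {knob}; Green = {plug, tile}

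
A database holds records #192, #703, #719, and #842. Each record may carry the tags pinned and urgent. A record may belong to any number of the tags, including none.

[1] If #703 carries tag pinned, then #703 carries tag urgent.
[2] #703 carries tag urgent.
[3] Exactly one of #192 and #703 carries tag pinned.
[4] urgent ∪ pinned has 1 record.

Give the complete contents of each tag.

pinned = {#703}; urgent = {#703}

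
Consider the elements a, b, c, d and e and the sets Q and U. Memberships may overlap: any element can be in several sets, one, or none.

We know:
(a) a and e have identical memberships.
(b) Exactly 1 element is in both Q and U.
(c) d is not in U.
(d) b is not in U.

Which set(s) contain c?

c: Q, U

From (c): d ∉ U.
From (d): b ∉ U.
Suppose c ∉ Q: no assignment then satisfies all the clues, so c ∈ Q.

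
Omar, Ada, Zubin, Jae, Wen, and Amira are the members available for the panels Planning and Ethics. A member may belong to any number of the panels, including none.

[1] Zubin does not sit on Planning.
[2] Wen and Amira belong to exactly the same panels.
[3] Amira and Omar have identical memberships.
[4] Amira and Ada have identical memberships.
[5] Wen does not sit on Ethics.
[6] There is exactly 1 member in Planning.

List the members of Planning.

Planning = {Jae}

From (1): Zubin ∉ Planning.
From (5): Wen ∉ Ethics.
(2): Amira matches Wen: Amira ∉ Ethics.
(3): Omar matches Amira: Omar ∉ Ethics.
(4): Ada matches Amira: Ada ∉ Ethics.
Suppose Omar ∈ Planning: no assignment then satisfies all the clues, so Omar ∉ Planning.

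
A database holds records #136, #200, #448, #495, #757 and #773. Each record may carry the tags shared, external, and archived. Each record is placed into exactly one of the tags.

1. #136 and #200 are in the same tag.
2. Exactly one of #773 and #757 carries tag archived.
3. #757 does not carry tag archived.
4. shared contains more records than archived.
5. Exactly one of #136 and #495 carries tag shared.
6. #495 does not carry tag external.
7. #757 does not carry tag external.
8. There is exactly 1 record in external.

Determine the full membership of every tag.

shared = {#136, #200, #757}; external = {#448}; archived = {#495, #773}

From (3): #757 ∉ archived.
From (6): #495 ∉ external.
From (7): #757 ∉ external.
(2) (exactly one): #773 ∈ archived.
Only one tag left: #757 ∈ shared.
Suppose #136 ∉ shared: no assignment then satisfies all the clues, so #136 ∈ shared.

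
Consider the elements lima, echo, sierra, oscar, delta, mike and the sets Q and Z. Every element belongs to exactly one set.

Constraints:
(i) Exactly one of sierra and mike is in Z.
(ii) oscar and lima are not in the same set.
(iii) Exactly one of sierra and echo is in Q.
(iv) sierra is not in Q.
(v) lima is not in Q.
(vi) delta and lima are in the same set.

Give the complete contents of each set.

From (iv): sierra ∉ Q.
From (v): lima ∉ Q.
(iii) (exactly one): echo ∈ Q.
(vi): delta matches lima: delta ∉ Q.
Only one set left: lima ∈ Z.
Only one set left: sierra ∈ Z.
Only one set left: delta ∈ Z.
(i) (exactly one): mike ∉ Z.
(ii): oscar ∉ Z.
Only one set left: oscar ∈ Q.
Only one set left: mike ∈ Q.

Q = {echo, mike, oscar}; Z = {delta, lima, sierra}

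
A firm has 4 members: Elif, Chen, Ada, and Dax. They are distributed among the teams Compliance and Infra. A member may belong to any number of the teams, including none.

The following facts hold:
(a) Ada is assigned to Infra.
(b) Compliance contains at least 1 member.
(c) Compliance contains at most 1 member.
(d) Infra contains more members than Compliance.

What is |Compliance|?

1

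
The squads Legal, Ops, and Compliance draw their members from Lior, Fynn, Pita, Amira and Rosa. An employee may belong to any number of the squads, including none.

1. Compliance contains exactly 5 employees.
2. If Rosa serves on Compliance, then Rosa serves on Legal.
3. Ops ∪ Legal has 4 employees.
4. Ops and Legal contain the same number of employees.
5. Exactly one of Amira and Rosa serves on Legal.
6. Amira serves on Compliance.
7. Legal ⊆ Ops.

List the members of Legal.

Legal = {Fynn, Lior, Pita, Rosa}

From (6): Amira ∈ Compliance.
(1): only 5 candidates remain for Compliance, so all are in.
(2): Rosa ∈ Legal.
(5) (exactly one): Amira ∉ Legal.
(7) with Rosa ∈ Legal: Rosa ∈ Ops.
Suppose Lior ∉ Legal: no assignment then satisfies all the clues, so Lior ∈ Legal.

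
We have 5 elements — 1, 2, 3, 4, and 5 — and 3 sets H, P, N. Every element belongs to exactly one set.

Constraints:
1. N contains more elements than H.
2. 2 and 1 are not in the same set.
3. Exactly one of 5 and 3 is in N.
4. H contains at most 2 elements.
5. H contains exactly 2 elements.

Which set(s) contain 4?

4: N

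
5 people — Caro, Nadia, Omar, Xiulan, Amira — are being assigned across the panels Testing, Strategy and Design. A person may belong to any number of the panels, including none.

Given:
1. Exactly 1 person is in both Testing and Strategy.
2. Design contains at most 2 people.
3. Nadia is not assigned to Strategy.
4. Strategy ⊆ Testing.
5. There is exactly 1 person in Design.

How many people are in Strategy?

1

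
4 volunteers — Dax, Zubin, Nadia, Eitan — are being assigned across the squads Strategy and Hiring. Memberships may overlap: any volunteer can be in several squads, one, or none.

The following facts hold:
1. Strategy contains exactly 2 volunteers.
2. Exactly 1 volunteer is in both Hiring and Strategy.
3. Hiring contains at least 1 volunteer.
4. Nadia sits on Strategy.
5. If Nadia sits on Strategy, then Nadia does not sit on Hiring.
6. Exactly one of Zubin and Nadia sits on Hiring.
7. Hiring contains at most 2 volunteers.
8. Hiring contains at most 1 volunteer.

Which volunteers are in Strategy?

Strategy = {Nadia, Zubin}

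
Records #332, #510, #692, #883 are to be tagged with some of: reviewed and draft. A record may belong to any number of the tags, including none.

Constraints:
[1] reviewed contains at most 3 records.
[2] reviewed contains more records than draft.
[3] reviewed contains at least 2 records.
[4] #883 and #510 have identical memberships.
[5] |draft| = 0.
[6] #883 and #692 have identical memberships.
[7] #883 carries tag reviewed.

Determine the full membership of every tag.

From (7): #883 ∈ reviewed.
(4): #510 matches #883: #510 ∈ reviewed.
(5): draft already has 0, so the rest are out.
(6): #692 matches #883: #692 ∈ reviewed.
(1): reviewed already has 3, so the rest are out.

reviewed = {#510, #692, #883}; draft = {}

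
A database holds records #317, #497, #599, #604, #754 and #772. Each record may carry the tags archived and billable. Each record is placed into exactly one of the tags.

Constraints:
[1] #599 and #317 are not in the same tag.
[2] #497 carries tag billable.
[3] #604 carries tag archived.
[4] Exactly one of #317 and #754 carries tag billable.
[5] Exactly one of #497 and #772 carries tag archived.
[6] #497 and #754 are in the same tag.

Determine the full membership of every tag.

From (2): #497 ∈ billable.
From (3): #604 ∈ archived.
(5) (exactly one): #772 ∈ archived.
(6): #754 matches #497: #754 ∉ archived.
(6): #754 matches #497: #754 ∈ billable.
(4) (exactly one): #317 ∉ billable.
Only one tag left: #317 ∈ archived.
(1): #599 ∉ archived.
Only one tag left: #599 ∈ billable.

archived = {#317, #604, #772}; billable = {#497, #599, #754}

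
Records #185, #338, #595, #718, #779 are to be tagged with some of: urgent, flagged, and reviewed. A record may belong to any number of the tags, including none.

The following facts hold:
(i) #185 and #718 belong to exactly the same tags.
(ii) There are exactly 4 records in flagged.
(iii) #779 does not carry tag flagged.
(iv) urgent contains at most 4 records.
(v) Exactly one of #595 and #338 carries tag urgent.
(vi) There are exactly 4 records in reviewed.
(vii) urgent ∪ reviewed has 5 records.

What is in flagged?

flagged = {#185, #338, #595, #718}

From (iii): #779 ∉ flagged.
(ii): only 4 candidates remain for flagged, so all are in.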